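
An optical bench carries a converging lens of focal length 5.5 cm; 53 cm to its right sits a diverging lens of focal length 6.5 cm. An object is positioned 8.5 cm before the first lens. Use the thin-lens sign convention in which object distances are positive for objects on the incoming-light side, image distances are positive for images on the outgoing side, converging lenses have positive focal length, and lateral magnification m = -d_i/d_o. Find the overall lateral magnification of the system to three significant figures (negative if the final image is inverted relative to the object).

Applying the thin-lens equation to the first lens, 1/5.5 = 1/8.5 + 1/d_i1, which gives d_i1 = 15.583 cm.
Its lateral magnification is m_1 = -d_i1/d_o1 = -(15.583)/8.5 = -1.8333.
Object distance for lens 2: d_o2 = 53 - 15.583 = 37.417 cm.
Applying the thin-lens equation again with f_2 = -6.5 cm and d_o2 = 37.417 cm gives d_i2 = -5.538 cm.
m_2 = -(-5.538)/(37.417) = 0.1480.
The system's lateral magnification is m_1 m_2 = (-1.8333)(0.1480) = -0.2713.

-0.271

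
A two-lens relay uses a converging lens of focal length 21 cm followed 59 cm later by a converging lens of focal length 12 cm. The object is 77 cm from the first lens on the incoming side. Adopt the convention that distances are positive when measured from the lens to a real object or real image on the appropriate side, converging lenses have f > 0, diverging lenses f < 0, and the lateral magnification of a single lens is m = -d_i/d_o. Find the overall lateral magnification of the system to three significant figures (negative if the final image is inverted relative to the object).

First lens: d_i1 = 1/(1/21 - 1/77) = 28.875 cm.
m_1 = -(28.875)/77 = -0.3750.
Object distance for lens 2: d_o2 = 59 - 28.875 = 30.125 cm.
Second lens: d_i2 = 1/(1/12 - 1/(30.125)) = 19.945 cm.
m_2 = -(19.945)/(30.125) = -0.6621.
Overall magnification: m = m_1 m_2 = 0.2483.

0.248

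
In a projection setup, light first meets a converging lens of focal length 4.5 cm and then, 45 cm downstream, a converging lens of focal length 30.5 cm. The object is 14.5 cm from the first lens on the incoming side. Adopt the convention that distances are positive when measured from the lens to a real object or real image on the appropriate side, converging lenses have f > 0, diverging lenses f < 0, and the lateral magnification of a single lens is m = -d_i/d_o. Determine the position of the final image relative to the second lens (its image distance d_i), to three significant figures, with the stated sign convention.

147 cm

Applying the thin-lens equation to the first lens, 1/4.5 = 1/14.5 + 1/d_i1, which gives d_i1 = 6.525 cm.
That image sits 38.475 cm in front of the second lens, so d_o2 = 38.475 cm.
Applying the thin-lens equation again with f_2 = 30.5 cm and d_o2 = 38.475 cm gives d_i2 = 147.146 cm.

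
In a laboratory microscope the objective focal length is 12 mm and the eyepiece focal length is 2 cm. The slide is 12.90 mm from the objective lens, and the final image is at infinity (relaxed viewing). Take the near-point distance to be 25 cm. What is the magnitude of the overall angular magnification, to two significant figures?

170

Convert to cm: f_obj = 12 mm = 1.2 cm; d_o = 12.90 mm = 1.29 cm.
Objective: 1/d_i = 1/f_obj - 1/d_o = 1/1.2 - 1/1.29 = 0.05814 cm^-1, so d_i = 17.200 cm.
m_obj = -d_i/d_o = -17.200/1.29 = -13.333.
Eyepiece angular magnification (image at infinity): M_eye = D/f_e = 25/2 = 12.500.
Overall M = m_obj x M_eye = (-13.333)(12.500) = -166.67.
|M| = 166.67.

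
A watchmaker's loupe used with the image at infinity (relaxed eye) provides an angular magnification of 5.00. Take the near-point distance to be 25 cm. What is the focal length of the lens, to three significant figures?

For the image at infinity, M = D/f.
f = D/M = 25/5.0 = 5.000 cm.

5.00 cm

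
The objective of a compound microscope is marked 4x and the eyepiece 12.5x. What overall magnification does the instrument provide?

50

The overall magnification of a compound microscope is the product of the objective and eyepiece magnifications:
M = M_obj x M_eye = 4 x 12.5 = 50.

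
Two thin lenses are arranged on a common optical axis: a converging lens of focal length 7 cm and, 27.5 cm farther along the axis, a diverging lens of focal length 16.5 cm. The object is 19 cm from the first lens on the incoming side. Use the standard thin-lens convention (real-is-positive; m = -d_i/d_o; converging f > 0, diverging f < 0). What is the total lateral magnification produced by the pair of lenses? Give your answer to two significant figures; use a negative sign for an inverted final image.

First lens: d_i1 = 1/(1/7 - 1/19) = 11.083 cm.
m_1 = -(11.083)/19 = -0.5833.
That image sits 16.417 cm in front of the second lens, so d_o2 = 16.417 cm.
Second lens: d_i2 = 1/(1/(-16.5) - 1/(16.417)) = -8.229 cm.
m_2 = -(-8.229)/(16.417) = 0.5013.
The system's lateral magnification is m_1 m_2 = (-0.5833)(0.5013) = -0.2924.

-0.29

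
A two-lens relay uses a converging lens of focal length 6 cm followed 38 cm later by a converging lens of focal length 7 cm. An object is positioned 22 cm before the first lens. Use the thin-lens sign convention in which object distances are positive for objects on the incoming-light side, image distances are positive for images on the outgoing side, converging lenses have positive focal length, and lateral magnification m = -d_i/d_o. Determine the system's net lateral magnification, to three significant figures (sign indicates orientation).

0.115

Lens 1: 1/d_i1 = 1/f_1 - 1/d_o1 = 1/6 - 1/22 = 0.12121 cm^-1, so d_i1 = 8.250 cm.
m_1 = -(8.250)/22 = -0.3750.
The intermediate image is 8.250 cm to the right of lens 1, so d_o2 = L - d_i1 = 38 - 8.250 = 29.750 cm.
Lens 2: 1/d_i2 = 1/f_2 - 1/d_o2 = 1/7 - 1/(29.750) = 0.10924 cm^-1, so d_i2 = 9.154 cm.
m_2 = -(9.154)/(29.750) = -0.3077.
Overall magnification: m = m_1 m_2 = 0.1154.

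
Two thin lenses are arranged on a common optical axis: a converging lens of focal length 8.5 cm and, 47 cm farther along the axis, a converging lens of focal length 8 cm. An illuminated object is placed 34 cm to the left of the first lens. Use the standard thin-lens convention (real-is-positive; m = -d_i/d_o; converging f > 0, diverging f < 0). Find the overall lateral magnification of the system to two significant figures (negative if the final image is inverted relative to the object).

Lens 1: 1/d_i1 = 1/f_1 - 1/d_o1 = 1/8.5 - 1/34 = 0.08824 cm^-1, so d_i1 = 11.333 cm.
m_1 = -(11.333)/34 = -0.3333.
The intermediate image is 11.333 cm to the right of lens 1, so d_o2 = L - d_i1 = 47 - 11.333 = 35.667 cm.
Lens 2: 1/d_i2 = 1/f_2 - 1/d_o2 = 1/8 - 1/(35.667) = 0.09696 cm^-1, so d_i2 = 10.313 cm.
m_2 = -(10.313)/(35.667) = -0.2892.
Total m = m_1 x m_2 = (-0.3333)(-0.2892) = 0.0964.

0.096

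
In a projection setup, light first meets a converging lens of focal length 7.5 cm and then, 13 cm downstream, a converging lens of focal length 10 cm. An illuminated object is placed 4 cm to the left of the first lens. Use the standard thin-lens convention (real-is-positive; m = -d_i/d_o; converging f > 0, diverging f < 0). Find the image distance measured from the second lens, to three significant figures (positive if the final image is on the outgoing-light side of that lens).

Lens 1: 1/d_i1 = 1/f_1 - 1/d_o1 = 1/7.5 - 1/4 = -0.11667 cm^-1, so d_i1 = -8.571 cm.
The intermediate image is virtual, 8.571 cm to the left of lens 1, so d_o2 = L - d_i1 = 13 - (-8.571) = 21.571 cm.
Lens 2: 1/d_i2 = 1/f_2 - 1/d_o2 = 1/10 - 1/(21.571) = 0.05364 cm^-1, so d_i2 = 18.642 cm.

18.6 cm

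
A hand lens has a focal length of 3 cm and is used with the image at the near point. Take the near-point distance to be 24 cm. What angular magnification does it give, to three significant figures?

M = 1 + D/f = 1 + 24/3 = 9.000.

9.00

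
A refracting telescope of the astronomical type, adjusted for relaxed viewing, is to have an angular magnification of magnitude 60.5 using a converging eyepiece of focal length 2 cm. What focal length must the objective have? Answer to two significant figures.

|M| = f_obj/|f_eye|, so f_obj = |M| x |f_eye| = 60.5 x 2 = 121.000 cm.

120 cm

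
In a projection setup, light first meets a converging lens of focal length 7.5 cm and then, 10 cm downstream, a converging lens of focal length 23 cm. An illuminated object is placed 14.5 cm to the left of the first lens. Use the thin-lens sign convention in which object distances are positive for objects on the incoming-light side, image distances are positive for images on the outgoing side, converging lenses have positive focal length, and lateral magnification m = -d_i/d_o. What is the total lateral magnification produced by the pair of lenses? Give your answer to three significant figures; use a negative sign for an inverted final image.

-0.864

First lens: d_i1 = 1/(1/7.5 - 1/14.5) = 15.536 cm.
m_1 = -(15.536)/14.5 = -1.0714.
This image would form 15.536 cm past lens 1, i.e. 5.536 cm beyond lens 2, so it is a virtual object for lens 2: d_o2 = 10 - 15.536 = -5.536 cm.
Second lens: d_i2 = 1/(1/23 - 1/(-5.536)) = 4.462 cm.
m_2 = -(4.462)/(-5.536) = 0.8060.
Overall magnification: m = m_1 m_2 = -0.8636.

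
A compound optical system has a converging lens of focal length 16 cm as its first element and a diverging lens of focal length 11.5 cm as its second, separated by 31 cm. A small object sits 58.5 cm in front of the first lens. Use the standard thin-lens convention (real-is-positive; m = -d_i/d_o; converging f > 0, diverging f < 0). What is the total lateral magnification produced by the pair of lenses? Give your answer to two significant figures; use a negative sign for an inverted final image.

-0.21

First lens: d_i1 = 1/(1/16 - 1/58.5) = 22.024 cm.
m_1 = -(22.024)/58.5 = -0.3765.
Object distance for lens 2: d_o2 = 31 - 22.024 = 8.976 cm.
Second lens: d_i2 = 1/(1/(-11.5) - 1/(8.976)) = -5.041 cm.
m_2 = -(-5.041)/(8.976) = 0.5616.
Overall magnification: m = m_1 m_2 = -0.2114.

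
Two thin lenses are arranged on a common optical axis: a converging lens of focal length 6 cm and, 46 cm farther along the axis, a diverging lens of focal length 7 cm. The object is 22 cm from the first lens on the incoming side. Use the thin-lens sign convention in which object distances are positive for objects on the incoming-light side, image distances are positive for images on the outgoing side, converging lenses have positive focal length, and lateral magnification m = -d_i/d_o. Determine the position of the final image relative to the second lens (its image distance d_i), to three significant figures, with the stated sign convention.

-5.91 cm

Lens 1: 1/d_i1 = 1/f_1 - 1/d_o1 = 1/6 - 1/22 = 0.12121 cm^-1, so d_i1 = 8.250 cm.
That image sits 37.750 cm in front of the second lens, so d_o2 = 37.750 cm.
Lens 2: 1/d_i2 = 1/f_2 - 1/d_o2 = 1/(-7) - 1/(37.750) = -0.16935 cm^-1, so d_i2 = -5.905 cm.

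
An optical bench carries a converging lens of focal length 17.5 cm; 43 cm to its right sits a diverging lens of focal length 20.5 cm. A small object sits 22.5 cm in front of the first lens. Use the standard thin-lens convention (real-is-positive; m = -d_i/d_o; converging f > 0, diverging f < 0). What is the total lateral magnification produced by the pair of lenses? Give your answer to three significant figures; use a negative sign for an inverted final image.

Applying the thin-lens equation to the first lens, 1/17.5 = 1/22.5 + 1/d_i1, which gives d_i1 = 78.750 cm.
Its lateral magnification is m_1 = -d_i1/d_o1 = -(78.750)/22.5 = -3.5000.
This image would form 78.750 cm past lens 1, i.e. 35.750 cm beyond lens 2, so it is a virtual object for lens 2: d_o2 = 43 - 78.750 = -35.750 cm.
Applying the thin-lens equation again with f_2 = -20.5 cm and d_o2 = -35.750 cm gives d_i2 = -48.057 cm.
m_2 = -(-48.057)/(-35.750) = -1.3443.
The system's lateral magnification is m_1 m_2 = (-3.5000)(-1.3443) = 4.7049.

4.70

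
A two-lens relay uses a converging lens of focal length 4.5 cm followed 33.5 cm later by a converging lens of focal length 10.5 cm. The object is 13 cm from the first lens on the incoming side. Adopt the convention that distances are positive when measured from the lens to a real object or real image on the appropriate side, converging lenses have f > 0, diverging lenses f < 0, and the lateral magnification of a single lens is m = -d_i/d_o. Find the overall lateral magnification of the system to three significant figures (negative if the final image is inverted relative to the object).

Lens 1: 1/d_i1 = 1/f_1 - 1/d_o1 = 1/4.5 - 1/13 = 0.14530 cm^-1, so d_i1 = 6.882 cm.
m_1 = -(6.882)/13 = -0.5294.
The intermediate image is 6.882 cm to the right of lens 1, so d_o2 = L - d_i1 = 33.5 - 6.882 = 26.618 cm.
Lens 2: 1/d_i2 = 1/f_2 - 1/d_o2 = 1/10.5 - 1/(26.618) = 0.05767 cm^-1, so d_i2 = 17.340 cm.
m_2 = -(17.340)/(26.618) = -0.6515.
The system's lateral magnification is m_1 m_2 = (-0.5294)(-0.6515) = 0.3449.

0.345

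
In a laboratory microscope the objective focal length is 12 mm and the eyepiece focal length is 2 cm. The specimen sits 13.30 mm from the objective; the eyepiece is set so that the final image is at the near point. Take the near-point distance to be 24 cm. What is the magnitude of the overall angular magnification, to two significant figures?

120

Convert to cm: f_obj = 12 mm = 1.2 cm; d_o = 13.30 mm = 1.33 cm.
Objective: 1/d_i = 1/f_obj - 1/d_o = 1/1.2 - 1/1.33 = 0.08145 cm^-1, so d_i = 12.277 cm.
m_obj = -d_i/d_o = -12.277/1.33 = -9.231.
Eyepiece angular magnification (image at near point): M_eye = 1 + D/f_e = 1 + 24/2 = 13.000.
Overall M = m_obj x M_eye = (-9.231)(13.000) = -120.00.
|M| = 120.00.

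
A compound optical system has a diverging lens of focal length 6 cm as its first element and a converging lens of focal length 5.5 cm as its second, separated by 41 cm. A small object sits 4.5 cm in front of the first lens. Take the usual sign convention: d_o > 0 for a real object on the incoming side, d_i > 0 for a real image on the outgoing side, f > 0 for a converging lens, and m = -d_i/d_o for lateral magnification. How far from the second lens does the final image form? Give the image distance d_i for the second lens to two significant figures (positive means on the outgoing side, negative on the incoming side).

Applying the thin-lens equation to the first lens, 1/(-6) = 1/4.5 + 1/d_i1, which gives d_i1 = -2.571 cm.
The intermediate image is virtual, 2.571 cm to the left of lens 1, so d_o2 = L - d_i1 = 41 - (-2.571) = 43.571 cm.
Applying the thin-lens equation again with f_2 = 5.5 cm and d_o2 = 43.571 cm gives d_i2 = 6.295 cm.

6.3 cm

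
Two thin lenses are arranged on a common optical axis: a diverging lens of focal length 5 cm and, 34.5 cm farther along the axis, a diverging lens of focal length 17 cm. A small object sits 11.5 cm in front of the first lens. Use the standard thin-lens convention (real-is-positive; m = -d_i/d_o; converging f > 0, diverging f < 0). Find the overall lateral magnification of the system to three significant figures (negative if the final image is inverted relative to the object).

First lens: d_i1 = 1/(1/(-5) - 1/11.5) = -3.485 cm.
m_1 = -(-3.485)/11.5 = 0.3030.
The intermediate image is virtual, 3.485 cm to the left of lens 1, so d_o2 = L - d_i1 = 34.5 - (-3.485) = 37.985 cm.
Second lens: d_i2 = 1/(1/(-17) - 1/(37.985)) = -11.744 cm.
m_2 = -(-11.744)/(37.985) = 0.3092.
The system's lateral magnification is m_1 m_2 = (0.3030)(0.3092) = 0.0937.

0.0937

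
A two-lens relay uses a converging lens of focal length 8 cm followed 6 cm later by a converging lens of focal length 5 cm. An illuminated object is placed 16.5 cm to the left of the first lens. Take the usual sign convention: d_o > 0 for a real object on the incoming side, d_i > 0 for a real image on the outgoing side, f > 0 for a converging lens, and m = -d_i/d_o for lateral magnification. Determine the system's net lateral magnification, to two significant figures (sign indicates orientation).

First lens: d_i1 = 1/(1/8 - 1/16.5) = 15.529 cm.
m_1 = -(15.529)/16.5 = -0.9412.
This image would form 15.529 cm past lens 1, i.e. 9.529 cm beyond lens 2, so it is a virtual object for lens 2: d_o2 = 6 - 15.529 = -9.529 cm.
Second lens: d_i2 = 1/(1/5 - 1/(-9.529)) = 3.279 cm.
m_2 = -(3.279)/(-9.529) = 0.3441.
Overall magnification: m = m_1 m_2 = -0.3239.

-0.32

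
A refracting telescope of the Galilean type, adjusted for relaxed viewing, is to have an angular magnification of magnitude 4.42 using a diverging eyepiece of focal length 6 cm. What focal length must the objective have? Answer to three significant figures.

26.5 cm

|M| = f_obj/|f_eye|, so f_obj = |M| x |f_eye| = 4.42 x 6 = 26.520 cm.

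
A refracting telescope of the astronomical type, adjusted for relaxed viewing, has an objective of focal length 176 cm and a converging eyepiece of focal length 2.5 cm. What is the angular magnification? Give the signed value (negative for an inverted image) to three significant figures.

-70.4

M = -f_obj/f_eye = -176/(2.5) = -70.400.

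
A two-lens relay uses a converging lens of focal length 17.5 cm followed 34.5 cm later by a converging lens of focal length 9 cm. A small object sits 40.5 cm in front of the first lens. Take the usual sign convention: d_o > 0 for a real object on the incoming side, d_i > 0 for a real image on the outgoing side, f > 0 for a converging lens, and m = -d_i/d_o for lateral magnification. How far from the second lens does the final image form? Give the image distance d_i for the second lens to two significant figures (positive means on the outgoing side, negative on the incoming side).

-6.2 cm

First lens: d_i1 = 1/(1/17.5 - 1/40.5) = 30.815 cm.
That image sits 3.685 cm in front of the second lens, so d_o2 = 3.685 cm.
Second lens: d_i2 = 1/(1/9 - 1/(3.685)) = -6.239 cm.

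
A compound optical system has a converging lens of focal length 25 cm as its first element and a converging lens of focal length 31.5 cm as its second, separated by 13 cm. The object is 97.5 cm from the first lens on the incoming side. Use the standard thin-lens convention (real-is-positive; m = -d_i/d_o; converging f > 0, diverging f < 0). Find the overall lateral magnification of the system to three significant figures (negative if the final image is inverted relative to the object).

First lens: d_i1 = 1/(1/25 - 1/97.5) = 33.621 cm.
m_1 = -(33.621)/97.5 = -0.3448.
This image would form 33.621 cm past lens 1, i.e. 20.621 cm beyond lens 2, so it is a virtual object for lens 2: d_o2 = 13 - 33.621 = -20.621 cm.
Second lens: d_i2 = 1/(1/31.5 - 1/(-20.621)) = 12.462 cm.
m_2 = -(12.462)/(-20.621) = 0.6044.
Total m = m_1 x m_2 = (-0.3448)(0.6044) = -0.2084.

-0.208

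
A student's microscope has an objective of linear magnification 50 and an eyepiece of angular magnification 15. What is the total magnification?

The overall magnification of a compound microscope is the product of the objective and eyepiece magnifications:
M = M_obj x M_eye = 50 x 15 = 750.

750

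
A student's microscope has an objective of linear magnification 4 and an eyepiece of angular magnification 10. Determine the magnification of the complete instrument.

40

The overall magnification of a compound microscope is the product of the objective and eyepiece magnifications:
M = M_obj x M_eye = 4 x 10 = 40.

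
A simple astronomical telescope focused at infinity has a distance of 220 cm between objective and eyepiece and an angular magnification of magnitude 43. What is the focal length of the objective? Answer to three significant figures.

215 cm

In normal adjustment the tube length equals f_obj + f_eye and |M| = f_obj/f_eye.
So f_obj = 43 f_eye and 43 f_eye + f_eye = 220 cm, giving f_eye = 220/44 = 5.000 cm and f_obj = 215.000 cm.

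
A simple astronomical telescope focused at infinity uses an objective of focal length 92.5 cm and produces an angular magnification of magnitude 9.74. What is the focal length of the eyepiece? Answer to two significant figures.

9.5 cm

|M| = f_obj/f_eye, so f_eye = f_obj/|M| = 92.5/9.74 = 9.497 cm.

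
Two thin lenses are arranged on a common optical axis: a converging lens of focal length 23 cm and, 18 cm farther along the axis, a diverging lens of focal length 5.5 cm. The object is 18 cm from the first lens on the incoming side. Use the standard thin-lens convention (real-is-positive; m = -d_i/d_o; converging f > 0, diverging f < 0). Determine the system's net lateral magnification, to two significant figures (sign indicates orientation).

0.24

Lens 1: 1/d_i1 = 1/f_1 - 1/d_o1 = 1/23 - 1/18 = -0.01208 cm^-1, so d_i1 = -82.800 cm.
m_1 = -(-82.800)/18 = 4.6000.
With d_i1 < 0 the first image is virtual and lies on the object side; the object distance for lens 2 is d_o2 = 18 - (-82.800) = 100.800 cm.
Lens 2: 1/d_i2 = 1/f_2 - 1/d_o2 = 1/(-5.5) - 1/(100.800) = -0.19174 cm^-1, so d_i2 = -5.215 cm.
m_2 = -(-5.215)/(100.800) = 0.0517.
The system's lateral magnification is m_1 m_2 = (4.6000)(0.0517) = 0.2380.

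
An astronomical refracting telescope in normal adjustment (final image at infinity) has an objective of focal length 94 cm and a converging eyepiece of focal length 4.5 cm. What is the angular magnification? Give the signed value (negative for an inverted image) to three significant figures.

M = -f_obj/f_eye = -94/(4.5) = -20.889.

-20.9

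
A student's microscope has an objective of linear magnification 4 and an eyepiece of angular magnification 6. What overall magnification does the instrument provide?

24

The overall magnification of a compound microscope is the product of the objective and eyepiece magnifications:
M = M_obj x M_eye = 4 x 6 = 24.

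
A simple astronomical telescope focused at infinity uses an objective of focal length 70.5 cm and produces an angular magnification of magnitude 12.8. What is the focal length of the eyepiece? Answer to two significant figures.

5.5 cm

|M| = f_obj/f_eye, so f_eye = f_obj/|M| = 70.5/12.8 = 5.508 cm.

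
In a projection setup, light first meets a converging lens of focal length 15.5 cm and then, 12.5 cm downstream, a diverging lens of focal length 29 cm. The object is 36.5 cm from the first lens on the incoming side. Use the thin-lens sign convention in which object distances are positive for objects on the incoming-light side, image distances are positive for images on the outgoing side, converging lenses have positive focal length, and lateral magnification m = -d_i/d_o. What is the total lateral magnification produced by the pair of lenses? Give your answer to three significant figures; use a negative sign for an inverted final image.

-1.47

Lens 1: 1/d_i1 = 1/f_1 - 1/d_o1 = 1/15.5 - 1/36.5 = 0.03712 cm^-1, so d_i1 = 26.940 cm.
m_1 = -(26.940)/36.5 = -0.7381.
Since 26.940 cm > 12.5 cm, the first image lies past the second lens and serves as a virtual object: d_o2 = L - d_i1 = -14.440 cm.
Lens 2: 1/d_i2 = 1/f_2 - 1/d_o2 = 1/(-29) - 1/(-14.440) = 0.03477 cm^-1, so d_i2 = 28.763 cm.
m_2 = -(28.763)/(-14.440) = 1.9918.
The system's lateral magnification is m_1 m_2 = (-0.7381)(1.9918) = -1.4702.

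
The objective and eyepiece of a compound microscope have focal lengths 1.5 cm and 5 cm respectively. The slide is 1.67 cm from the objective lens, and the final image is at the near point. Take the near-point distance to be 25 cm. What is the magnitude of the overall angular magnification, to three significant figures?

Objective: 1/d_i = 1/f_obj - 1/d_o = 1/1.5 - 1/1.67 = 0.06786 cm^-1, so d_i = 14.735 cm.
m_obj = -d_i/d_o = -14.735/1.67 = -8.824.
Eyepiece angular magnification (image at near point): M_eye = 1 + D/f_e = 1 + 25/5 = 6.000.
Overall M = m_obj x M_eye = (-8.824)(6.000) = -52.94.
|M| = 52.94.

52.9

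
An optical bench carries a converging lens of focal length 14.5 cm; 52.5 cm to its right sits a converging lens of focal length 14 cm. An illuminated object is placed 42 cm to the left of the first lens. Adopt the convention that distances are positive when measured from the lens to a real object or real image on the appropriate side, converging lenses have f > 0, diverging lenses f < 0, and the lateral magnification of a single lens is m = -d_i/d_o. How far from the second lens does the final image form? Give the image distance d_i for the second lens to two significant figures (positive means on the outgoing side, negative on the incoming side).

First lens: d_i1 = 1/(1/14.5 - 1/42) = 22.145 cm.
Object distance for lens 2: d_o2 = 52.5 - 22.145 = 30.355 cm.
Second lens: d_i2 = 1/(1/14 - 1/(30.355)) = 25.984 cm.

26 cm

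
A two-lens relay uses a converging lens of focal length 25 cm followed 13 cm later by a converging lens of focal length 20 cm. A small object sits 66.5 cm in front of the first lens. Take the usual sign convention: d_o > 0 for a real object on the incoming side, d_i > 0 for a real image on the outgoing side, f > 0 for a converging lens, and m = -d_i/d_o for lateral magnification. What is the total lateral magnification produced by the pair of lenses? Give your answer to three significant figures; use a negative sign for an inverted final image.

-0.256

Lens 1: 1/d_i1 = 1/f_1 - 1/d_o1 = 1/25 - 1/66.5 = 0.02496 cm^-1, so d_i1 = 40.060 cm.
m_1 = -(40.060)/66.5 = -0.6024.
Since 40.060 cm > 13 cm, the first image lies past the second lens and serves as a virtual object: d_o2 = L - d_i1 = -27.060 cm.
Lens 2: 1/d_i2 = 1/f_2 - 1/d_o2 = 1/20 - 1/(-27.060) = 0.08695 cm^-1, so d_i2 = 11.500 cm.
m_2 = -(11.500)/(-27.060) = 0.4250.
Total m = m_1 x m_2 = (-0.6024)(0.4250) = -0.2560.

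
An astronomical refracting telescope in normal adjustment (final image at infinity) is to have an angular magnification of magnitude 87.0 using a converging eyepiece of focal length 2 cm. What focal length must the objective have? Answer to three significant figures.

174 cm

|M| = f_obj/|f_eye|, so f_obj = |M| x |f_eye| = 87.0 x 2 = 174.000 cm.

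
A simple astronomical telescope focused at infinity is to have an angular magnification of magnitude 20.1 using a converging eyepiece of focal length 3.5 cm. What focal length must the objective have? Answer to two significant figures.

70 cm

|M| = f_obj/|f_eye|, so f_obj = |M| x |f_eye| = 20.1 x 3.5 = 70.350 cm.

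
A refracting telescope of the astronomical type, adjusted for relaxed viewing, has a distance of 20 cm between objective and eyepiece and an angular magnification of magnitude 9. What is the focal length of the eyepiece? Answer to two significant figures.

In normal adjustment the tube length equals f_obj + f_eye and |M| = f_obj/f_eye.
So f_obj = 9 f_eye and 9 f_eye + f_eye = 20 cm, giving f_eye = 20/10 = 2.000 cm and f_obj = 18.000 cm.

2.0 cm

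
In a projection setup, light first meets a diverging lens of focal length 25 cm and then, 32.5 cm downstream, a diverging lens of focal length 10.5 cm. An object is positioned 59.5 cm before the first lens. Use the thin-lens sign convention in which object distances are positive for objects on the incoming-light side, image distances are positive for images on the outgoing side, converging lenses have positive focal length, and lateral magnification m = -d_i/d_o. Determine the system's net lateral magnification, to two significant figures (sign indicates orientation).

Lens 1: 1/d_i1 = 1/f_1 - 1/d_o1 = 1/(-25) - 1/59.5 = -0.05681 cm^-1, so d_i1 = -17.604 cm.
m_1 = -(-17.604)/59.5 = 0.2959.
With d_i1 < 0 the first image is virtual and lies on the object side; the object distance for lens 2 is d_o2 = 32.5 - (-17.604) = 50.104 cm.
Lens 2: 1/d_i2 = 1/f_2 - 1/d_o2 = 1/(-10.5) - 1/(50.104) = -0.11520 cm^-1, so d_i2 = -8.681 cm.
m_2 = -(-8.681)/(50.104) = 0.1733.
The system's lateral magnification is m_1 m_2 = (0.2959)(0.1733) = 0.0513.

0.051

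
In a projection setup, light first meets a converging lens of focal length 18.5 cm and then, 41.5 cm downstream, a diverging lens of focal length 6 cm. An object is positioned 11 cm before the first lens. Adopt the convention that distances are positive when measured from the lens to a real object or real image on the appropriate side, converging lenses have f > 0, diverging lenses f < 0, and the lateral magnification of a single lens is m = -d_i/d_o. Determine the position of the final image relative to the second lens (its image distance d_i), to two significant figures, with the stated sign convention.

First lens: d_i1 = 1/(1/18.5 - 1/11) = -27.133 cm.
The intermediate image is virtual, 27.133 cm to the left of lens 1, so d_o2 = L - d_i1 = 41.5 - (-27.133) = 68.633 cm.
Second lens: d_i2 = 1/(1/(-6) - 1/(68.633)) = -5.518 cm.

-5.5 cm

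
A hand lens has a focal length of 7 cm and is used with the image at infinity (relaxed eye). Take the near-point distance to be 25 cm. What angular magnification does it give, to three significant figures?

M = D/f = 25/7 = 3.571.

3.57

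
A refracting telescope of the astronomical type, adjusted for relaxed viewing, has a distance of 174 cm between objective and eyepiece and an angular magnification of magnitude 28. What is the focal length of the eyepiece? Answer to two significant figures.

6.0 cm

In normal adjustment the tube length equals f_obj + f_eye and |M| = f_obj/f_eye.
So f_obj = 28 f_eye and 28 f_eye + f_eye = 174 cm, giving f_eye = 174/29 = 6.000 cm and f_obj = 168.000 cm.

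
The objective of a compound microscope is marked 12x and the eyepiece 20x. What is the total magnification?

The overall magnification of a compound microscope is the product of the objective and eyepiece magnifications:
M = M_obj x M_eye = 12 x 20 = 240.

240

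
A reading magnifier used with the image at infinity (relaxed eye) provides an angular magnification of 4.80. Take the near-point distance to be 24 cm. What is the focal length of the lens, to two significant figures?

5.0 cm

For the image at infinity, M = D/f.
f = D/M = 24/4.8 = 5.000 cm.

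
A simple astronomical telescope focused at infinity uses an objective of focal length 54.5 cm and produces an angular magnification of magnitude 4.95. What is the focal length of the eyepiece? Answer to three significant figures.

|M| = f_obj/f_eye, so f_eye = f_obj/|M| = 54.5/4.95 = 11.010 cm.

11.0 cm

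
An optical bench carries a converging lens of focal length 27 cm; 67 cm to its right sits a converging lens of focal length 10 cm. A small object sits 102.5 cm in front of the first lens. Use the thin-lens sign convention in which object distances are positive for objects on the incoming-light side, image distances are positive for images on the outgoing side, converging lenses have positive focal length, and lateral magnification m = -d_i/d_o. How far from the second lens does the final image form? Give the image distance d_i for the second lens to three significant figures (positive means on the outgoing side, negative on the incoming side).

First lens: d_i1 = 1/(1/27 - 1/102.5) = 36.656 cm.
The intermediate image is 36.656 cm to the right of lens 1, so d_o2 = L - d_i1 = 67 - 36.656 = 30.344 cm.
Second lens: d_i2 = 1/(1/10 - 1/(30.344)) = 14.915 cm.

14.9 cm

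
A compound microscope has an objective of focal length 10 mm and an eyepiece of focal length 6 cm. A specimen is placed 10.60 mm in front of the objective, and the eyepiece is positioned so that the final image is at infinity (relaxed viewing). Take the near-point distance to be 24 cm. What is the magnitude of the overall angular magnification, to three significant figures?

66.7

Convert to cm: f_obj = 10 mm = 1 cm; d_o = 10.60 mm = 1.06 cm.
Objective: 1/d_i = 1/f_obj - 1/d_o = 1/1 - 1/1.06 = 0.05660 cm^-1, so d_i = 17.667 cm.
m_obj = -d_i/d_o = -17.667/1.06 = -16.667.
Eyepiece angular magnification (image at infinity): M_eye = D/f_e = 24/6 = 4.000.
Overall M = m_obj x M_eye = (-16.667)(4.000) = -66.67.
|M| = 66.67.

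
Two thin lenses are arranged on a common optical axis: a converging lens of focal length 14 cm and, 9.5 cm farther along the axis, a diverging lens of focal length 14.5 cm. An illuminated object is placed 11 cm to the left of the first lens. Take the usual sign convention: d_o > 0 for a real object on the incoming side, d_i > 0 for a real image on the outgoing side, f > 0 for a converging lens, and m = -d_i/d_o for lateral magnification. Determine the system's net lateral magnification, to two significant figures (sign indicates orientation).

0.90

First lens: d_i1 = 1/(1/14 - 1/11) = -51.333 cm.
m_1 = -(-51.333)/11 = 4.6667.
The intermediate image is virtual, 51.333 cm to the left of lens 1, so d_o2 = L - d_i1 = 9.5 - (-51.333) = 60.833 cm.
Second lens: d_i2 = 1/(1/(-14.5) - 1/(60.833)) = -11.709 cm.
m_2 = -(-11.709)/(60.833) = 0.1925.
Total m = m_1 x m_2 = (4.6667)(0.1925) = 0.8982.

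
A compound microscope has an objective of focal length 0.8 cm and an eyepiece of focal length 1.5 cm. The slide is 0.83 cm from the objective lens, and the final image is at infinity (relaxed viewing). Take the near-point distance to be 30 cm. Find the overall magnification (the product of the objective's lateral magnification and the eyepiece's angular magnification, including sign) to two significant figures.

-530

Objective: 1/d_i = 1/f_obj - 1/d_o = 1/0.8 - 1/0.83 = 0.04518 cm^-1, so d_i = 22.133 cm.
m_obj = -d_i/d_o = -22.133/0.83 = -26.667.
Eyepiece angular magnification (image at infinity): M_eye = D/f_e = 30/1.5 = 20.000.
Overall M = m_obj x M_eye = (-26.667)(20.000) = -533.33.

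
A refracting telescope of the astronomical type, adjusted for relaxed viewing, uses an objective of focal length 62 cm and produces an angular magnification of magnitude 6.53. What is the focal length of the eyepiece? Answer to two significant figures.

|M| = f_obj/f_eye, so f_eye = f_obj/|M| = 62/6.53 = 9.495 cm.

9.5 cm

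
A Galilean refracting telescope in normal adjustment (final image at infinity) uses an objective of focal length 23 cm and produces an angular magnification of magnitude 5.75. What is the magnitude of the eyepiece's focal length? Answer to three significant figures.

4.00 cm

|M| = f_obj/|f_eye|, so |f_eye| = f_obj/|M| = 23/5.75 = 4.000 cm.
(The eyepiece is diverging, so its signed focal length is -4.000 cm.)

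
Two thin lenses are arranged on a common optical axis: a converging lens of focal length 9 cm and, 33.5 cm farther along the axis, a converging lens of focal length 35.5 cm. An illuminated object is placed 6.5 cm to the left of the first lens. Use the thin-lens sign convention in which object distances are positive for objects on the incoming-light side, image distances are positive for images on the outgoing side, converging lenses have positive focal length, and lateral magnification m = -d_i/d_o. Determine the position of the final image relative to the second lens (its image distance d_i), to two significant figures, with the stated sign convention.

Applying the thin-lens equation to the first lens, 1/9 = 1/6.5 + 1/d_i1, which gives d_i1 = -23.400 cm.
The intermediate image is virtual, 23.400 cm to the left of lens 1, so d_o2 = L - d_i1 = 33.5 - (-23.400) = 56.900 cm.
Applying the thin-lens equation again with f_2 = 35.5 cm and d_o2 = 56.900 cm gives d_i2 = 94.390 cm.

94 cm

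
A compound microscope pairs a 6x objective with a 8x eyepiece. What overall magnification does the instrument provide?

The overall magnification of a compound microscope is the product of the objective and eyepiece magnifications:
M = M_obj x M_eye = 6 x 8 = 48.

48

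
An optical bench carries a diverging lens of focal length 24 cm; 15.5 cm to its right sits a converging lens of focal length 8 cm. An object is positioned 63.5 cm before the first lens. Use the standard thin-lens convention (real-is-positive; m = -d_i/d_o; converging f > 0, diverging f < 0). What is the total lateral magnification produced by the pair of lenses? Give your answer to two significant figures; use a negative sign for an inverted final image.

Applying the thin-lens equation to the first lens, 1/(-24) = 1/63.5 + 1/d_i1, which gives d_i1 = -17.417 cm.
Its lateral magnification is m_1 = -d_i1/d_o1 = -(-17.417)/63.5 = 0.2743.
With d_i1 < 0 the first image is virtual and lies on the object side; the object distance for lens 2 is d_o2 = 15.5 - (-17.417) = 32.917 cm.
Applying the thin-lens equation again with f_2 = 8 cm and d_o2 = 32.917 cm gives d_i2 = 10.569 cm.
m_2 = -(10.569)/(32.917) = -0.3211.
Overall magnification: m = m_1 m_2 = -0.0881.

-0.088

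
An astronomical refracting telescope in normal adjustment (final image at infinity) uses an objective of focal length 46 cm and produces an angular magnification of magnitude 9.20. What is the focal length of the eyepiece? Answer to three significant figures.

5.00 cm

|M| = f_obj/f_eye, so f_eye = f_obj/|M| = 46/9.2 = 5.000 cm.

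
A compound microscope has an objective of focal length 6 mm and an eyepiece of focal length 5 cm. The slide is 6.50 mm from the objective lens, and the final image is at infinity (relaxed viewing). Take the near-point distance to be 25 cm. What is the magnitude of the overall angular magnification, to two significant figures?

60

Convert to cm: f_obj = 6 mm = 0.6 cm; d_o = 6.50 mm = 0.65 cm.
Objective: 1/d_i = 1/f_obj - 1/d_o = 1/0.6 - 1/0.65 = 0.12821 cm^-1, so d_i = 7.800 cm.
m_obj = -d_i/d_o = -7.800/0.65 = -12.000.
Eyepiece angular magnification (image at infinity): M_eye = D/f_e = 25/5 = 5.000.
Overall M = m_obj x M_eye = (-12.000)(5.000) = -60.00.
|M| = 60.00.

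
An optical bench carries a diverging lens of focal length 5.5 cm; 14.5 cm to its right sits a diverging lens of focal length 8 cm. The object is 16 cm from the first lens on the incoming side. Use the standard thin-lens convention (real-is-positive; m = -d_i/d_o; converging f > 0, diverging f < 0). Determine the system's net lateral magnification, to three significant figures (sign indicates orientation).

0.0770

Applying the thin-lens equation to the first lens, 1/(-5.5) = 1/16 + 1/d_i1, which gives d_i1 = -4.093 cm.
Its lateral magnification is m_1 = -d_i1/d_o1 = -(-4.093)/16 = 0.2558.
The intermediate image is virtual, 4.093 cm to the left of lens 1, so d_o2 = L - d_i1 = 14.5 - (-4.093) = 18.593 cm.
Applying the thin-lens equation again with f_2 = -8 cm and d_o2 = 18.593 cm gives d_i2 = -5.593 cm.
m_2 = -(-5.593)/(18.593) = 0.3008.
Overall magnification: m = m_1 m_2 = 0.0770.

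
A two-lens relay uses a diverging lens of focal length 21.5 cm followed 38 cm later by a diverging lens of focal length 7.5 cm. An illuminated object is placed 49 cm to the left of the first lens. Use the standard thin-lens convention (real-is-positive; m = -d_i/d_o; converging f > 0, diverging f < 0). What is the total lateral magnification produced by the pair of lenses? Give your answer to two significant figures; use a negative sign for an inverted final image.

0.038

Lens 1: 1/d_i1 = 1/f_1 - 1/d_o1 = 1/(-21.5) - 1/49 = -0.06692 cm^-1, so d_i1 = -14.943 cm.
m_1 = -(-14.943)/49 = 0.3050.
With d_i1 < 0 the first image is virtual and lies on the object side; the object distance for lens 2 is d_o2 = 38 - (-14.943) = 52.943 cm.
Lens 2: 1/d_i2 = 1/f_2 - 1/d_o2 = 1/(-7.5) - 1/(52.943) = -0.15222 cm^-1, so d_i2 = -6.569 cm.
m_2 = -(-6.569)/(52.943) = 0.1241.
The system's lateral magnification is m_1 m_2 = (0.3050)(0.1241) = 0.0378.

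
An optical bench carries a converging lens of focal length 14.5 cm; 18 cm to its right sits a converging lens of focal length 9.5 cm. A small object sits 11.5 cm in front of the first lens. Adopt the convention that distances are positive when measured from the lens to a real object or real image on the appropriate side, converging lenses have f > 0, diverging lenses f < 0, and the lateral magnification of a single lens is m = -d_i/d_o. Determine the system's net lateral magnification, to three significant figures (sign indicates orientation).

-0.717

Lens 1: 1/d_i1 = 1/f_1 - 1/d_o1 = 1/14.5 - 1/11.5 = -0.01799 cm^-1, so d_i1 = -55.583 cm.
m_1 = -(-55.583)/11.5 = 4.8333.
The intermediate image is virtual, 55.583 cm to the left of lens 1, so d_o2 = L - d_i1 = 18 - (-55.583) = 73.583 cm.
Lens 2: 1/d_i2 = 1/f_2 - 1/d_o2 = 1/9.5 - 1/(73.583) = 0.09167 cm^-1, so d_i2 = 10.908 cm.
m_2 = -(10.908)/(73.583) = -0.1482.
Overall magnification: m = m_1 m_2 = -0.7165.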